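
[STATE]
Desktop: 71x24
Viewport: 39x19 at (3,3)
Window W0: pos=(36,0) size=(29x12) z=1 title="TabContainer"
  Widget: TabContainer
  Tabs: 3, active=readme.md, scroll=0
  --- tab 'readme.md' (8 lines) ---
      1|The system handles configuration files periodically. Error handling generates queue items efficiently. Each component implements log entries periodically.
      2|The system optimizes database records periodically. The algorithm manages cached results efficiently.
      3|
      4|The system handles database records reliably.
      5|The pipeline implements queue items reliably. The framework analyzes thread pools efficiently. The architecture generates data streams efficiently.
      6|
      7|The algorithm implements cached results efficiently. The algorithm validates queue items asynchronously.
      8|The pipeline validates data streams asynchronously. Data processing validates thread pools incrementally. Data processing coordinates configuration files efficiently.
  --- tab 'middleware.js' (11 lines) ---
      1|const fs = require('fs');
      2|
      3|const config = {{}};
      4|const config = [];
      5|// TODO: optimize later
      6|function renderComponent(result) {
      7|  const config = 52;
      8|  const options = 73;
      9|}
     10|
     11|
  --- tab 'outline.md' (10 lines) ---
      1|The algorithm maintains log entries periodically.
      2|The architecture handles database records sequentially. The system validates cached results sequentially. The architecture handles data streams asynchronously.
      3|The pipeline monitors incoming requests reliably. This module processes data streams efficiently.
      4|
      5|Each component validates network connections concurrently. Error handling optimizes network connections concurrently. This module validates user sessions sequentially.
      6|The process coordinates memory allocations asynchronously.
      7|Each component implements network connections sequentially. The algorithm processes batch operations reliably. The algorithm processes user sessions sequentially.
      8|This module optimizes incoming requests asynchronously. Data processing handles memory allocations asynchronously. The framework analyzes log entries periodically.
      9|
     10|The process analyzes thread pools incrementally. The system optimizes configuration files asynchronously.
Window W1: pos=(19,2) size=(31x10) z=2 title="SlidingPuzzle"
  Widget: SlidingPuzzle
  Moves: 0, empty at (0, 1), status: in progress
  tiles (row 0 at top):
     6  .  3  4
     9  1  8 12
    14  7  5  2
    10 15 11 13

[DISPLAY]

                ┃ SlidingPuzzle        
                ┠──────────────────────
                ┃┌────┬────┬────┬────┐ 
                ┃│  6 │    │  3 │  4 │ 
                ┃├────┼────┼────┼────┤ 
                ┃│  9 │  1 │  8 │ 12 │ 
                ┃├────┼────┼────┼────┤ 
                ┃│ 14 │  7 │  5 │  2 │ 
                ┗━━━━━━━━━━━━━━━━━━━━━━
                                       
                                       
                                       
                                       
                                       
                                       
                                       
                                       
                                       
                                       


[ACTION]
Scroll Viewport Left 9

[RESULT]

                   ┃ SlidingPuzzle     
                   ┠───────────────────
                   ┃┌────┬────┬────┬───
                   ┃│  6 │    │  3 │  4
                   ┃├────┼────┼────┼───
                   ┃│  9 │  1 │  8 │ 12
                   ┃├────┼────┼────┼───
                   ┃│ 14 │  7 │  5 │  2
                   ┗━━━━━━━━━━━━━━━━━━━
                                       
                                       
                                       
                                       
                                       
                                       
                                       
                                       
                                       
                                       


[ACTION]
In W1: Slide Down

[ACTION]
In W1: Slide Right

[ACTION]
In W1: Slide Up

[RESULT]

                   ┃ SlidingPuzzle     
                   ┠───────────────────
                   ┃┌────┬────┬────┬───
                   ┃│  9 │  6 │  3 │  4
                   ┃├────┼────┼────┼───
                   ┃│    │  1 │  8 │ 12
                   ┃├────┼────┼────┼───
                   ┃│ 14 │  7 │  5 │  2
                   ┗━━━━━━━━━━━━━━━━━━━
                                       
                                       
                                       
                                       
                                       
                                       
                                       
                                       
                                       
                                       


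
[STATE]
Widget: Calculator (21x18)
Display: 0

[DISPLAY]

                    0
┌───┬───┬───┬───┐    
│ 7 │ 8 │ 9 │ ÷ │    
├───┼───┼───┼───┤    
│ 4 │ 5 │ 6 │ × │    
├───┼───┼───┼───┤    
│ 1 │ 2 │ 3 │ - │    
├───┼───┼───┼───┤    
│ 0 │ . │ = │ + │    
├───┼───┼───┼───┤    
│ C │ MC│ MR│ M+│    
└───┴───┴───┴───┘    
                     
                     
                     
                     
                     
                     


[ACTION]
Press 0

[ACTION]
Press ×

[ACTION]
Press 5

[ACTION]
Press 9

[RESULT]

                   59
┌───┬───┬───┬───┐    
│ 7 │ 8 │ 9 │ ÷ │    
├───┼───┼───┼───┤    
│ 4 │ 5 │ 6 │ × │    
├───┼───┼───┼───┤    
│ 1 │ 2 │ 3 │ - │    
├───┼───┼───┼───┤    
│ 0 │ . │ = │ + │    
├───┼───┼───┼───┤    
│ C │ MC│ MR│ M+│    
└───┴───┴───┴───┘    
                     
                     
                     
                     
                     
                     


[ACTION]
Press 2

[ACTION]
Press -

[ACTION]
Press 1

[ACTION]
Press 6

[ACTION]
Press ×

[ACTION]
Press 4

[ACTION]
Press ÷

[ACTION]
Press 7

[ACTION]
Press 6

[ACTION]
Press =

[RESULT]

        -0.8421052632
┌───┬───┬───┬───┐    
│ 7 │ 8 │ 9 │ ÷ │    
├───┼───┼───┼───┤    
│ 4 │ 5 │ 6 │ × │    
├───┼───┼───┼───┤    
│ 1 │ 2 │ 3 │ - │    
├───┼───┼───┼───┤    
│ 0 │ . │ = │ + │    
├───┼───┼───┼───┤    
│ C │ MC│ MR│ M+│    
└───┴───┴───┴───┘    
                     
                     
                     
                     
                     
                     


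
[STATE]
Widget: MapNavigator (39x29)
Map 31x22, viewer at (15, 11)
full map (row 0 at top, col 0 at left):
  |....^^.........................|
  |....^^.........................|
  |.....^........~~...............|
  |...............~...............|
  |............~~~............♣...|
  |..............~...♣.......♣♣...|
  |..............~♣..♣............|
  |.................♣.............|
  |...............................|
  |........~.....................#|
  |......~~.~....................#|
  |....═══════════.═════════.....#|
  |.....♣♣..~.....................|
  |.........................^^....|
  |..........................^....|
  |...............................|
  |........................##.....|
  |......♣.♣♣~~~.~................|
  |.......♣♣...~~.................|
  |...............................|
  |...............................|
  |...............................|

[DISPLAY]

                                       
                                       
                                       
    ....^^.........................    
    ....^^.........................    
    .....^........~~...............    
    ...............~...............    
    ............~~~............♣...    
    ..............~...♣.......♣♣...    
    ..............~♣..♣............    
    .................♣.............    
    ...............................    
    ........~.....................#    
    ......~~.~....................#    
    ....═══════════@═════════.....#    
    .....♣♣..~.....................    
    .........................^^....    
    ..........................^....    
    ...............................    
    ........................##.....    
    ......♣.♣♣~~~.~................    
    .......♣♣...~~.................    
    ...............................    
    ...............................    
    ...............................    
                                       
                                       
                                       
                                       


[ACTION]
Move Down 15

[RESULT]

    .................♣.............    
    ...............................    
    ........~.....................#    
    ......~~.~....................#    
    ....═══════════.═════════.....#    
    .....♣♣..~.....................    
    .........................^^....    
    ..........................^....    
    ...............................    
    ........................##.....    
    ......♣.♣♣~~~.~................    
    .......♣♣...~~.................    
    ...............................    
    ...............................    
    ...............@...............    
                                       
                                       
                                       
                                       
                                       
                                       
                                       
                                       
                                       
                                       
                                       
                                       
                                       
                                       


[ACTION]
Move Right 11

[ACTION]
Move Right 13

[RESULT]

......♣.............                   
....................                   
...................#                   
...................#                   
════.═════════.....#                   
....................                   
..............^^....                   
...............^....                   
....................                   
.............##.....                   
~~.~................                   
.~~.................                   
....................                   
....................                   
...................@                   
                                       
                                       
                                       
                                       
                                       
                                       
                                       
                                       
                                       
                                       
                                       
                                       
                                       
                                       


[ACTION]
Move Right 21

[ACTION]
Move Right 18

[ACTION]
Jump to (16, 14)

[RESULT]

   ....^^.........................     
   ....^^.........................     
   .....^........~~...............     
   ...............~...............     
   ............~~~............♣...     
   ..............~...♣.......♣♣...     
   ..............~♣..♣............     
   .................♣.............     
   ...............................     
   ........~.....................#     
   ......~~.~....................#     
   ....═══════════.═════════.....#     
   .....♣♣..~.....................     
   .........................^^....     
   ................@.........^....     
   ...............................     
   ........................##.....     
   ......♣.♣♣~~~.~................     
   .......♣♣...~~.................     
   ...............................     
   ...............................     
   ...............................     
                                       
                                       
                                       
                                       
                                       
                                       
                                       


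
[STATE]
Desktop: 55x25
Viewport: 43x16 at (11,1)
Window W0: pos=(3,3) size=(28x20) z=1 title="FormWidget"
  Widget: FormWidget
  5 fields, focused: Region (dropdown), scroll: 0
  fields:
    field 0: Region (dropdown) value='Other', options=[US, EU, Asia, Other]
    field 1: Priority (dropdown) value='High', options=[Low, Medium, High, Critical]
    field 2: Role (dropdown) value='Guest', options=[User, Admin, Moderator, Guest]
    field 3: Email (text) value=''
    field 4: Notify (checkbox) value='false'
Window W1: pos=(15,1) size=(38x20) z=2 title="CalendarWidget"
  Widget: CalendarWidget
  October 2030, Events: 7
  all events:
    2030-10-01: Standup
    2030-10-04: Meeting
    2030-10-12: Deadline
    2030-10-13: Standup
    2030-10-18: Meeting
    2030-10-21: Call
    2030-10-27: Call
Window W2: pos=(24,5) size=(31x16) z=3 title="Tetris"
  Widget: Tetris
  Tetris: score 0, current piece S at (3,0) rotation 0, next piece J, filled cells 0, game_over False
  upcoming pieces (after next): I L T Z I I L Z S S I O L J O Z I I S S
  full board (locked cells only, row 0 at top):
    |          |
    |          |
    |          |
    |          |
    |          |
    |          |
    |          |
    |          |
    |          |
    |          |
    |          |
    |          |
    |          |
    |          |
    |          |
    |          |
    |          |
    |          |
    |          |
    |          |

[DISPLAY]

    ┏━━━━━━━━━━━━━━━━━━━━━━━━━━━━━━━━━━━━┓ 
    ┃ CalendarWidget                     ┃ 
━━━━┠────────────────────────────────────┨ 
dget┃            October 2030            ┃ 
────┃Mo Tu We┏━━━━━━━━━━━━━━━━━━━━━━━━━━━━━
n:  ┃    1*  ┃ Tetris                      
ity:┃ 7  8  9┠─────────────────────────────
    ┃14 15 16┃          │Next:             
:   ┃21* 22 2┃          │█                 
y:  ┃28 29 30┃          │███               
    ┃        ┃          │                  
    ┃        ┃          │                  
    ┃        ┃          │                  
    ┃        ┃          │Score:            
    ┃        ┃          │0                 
    ┃        ┃          │                  


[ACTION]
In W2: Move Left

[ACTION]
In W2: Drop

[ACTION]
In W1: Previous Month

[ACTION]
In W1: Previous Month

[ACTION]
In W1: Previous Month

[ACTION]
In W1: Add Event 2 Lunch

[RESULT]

    ┏━━━━━━━━━━━━━━━━━━━━━━━━━━━━━━━━━━━━┓ 
    ┃ CalendarWidget                     ┃ 
━━━━┠────────────────────────────────────┨ 
dget┃             July 2030              ┃ 
────┃Mo Tu We┏━━━━━━━━━━━━━━━━━━━━━━━━━━━━━
n:  ┃ 1  2*  ┃ Tetris                      
ity:┃ 8  9 10┠─────────────────────────────
    ┃15 16 17┃          │Next:             
:   ┃22 23 24┃          │█                 
y:  ┃29 30 31┃          │███               
    ┃        ┃          │                  
    ┃        ┃          │                  
    ┃        ┃          │                  
    ┃        ┃          │Score:            
    ┃        ┃          │0                 
    ┃        ┃          │                  


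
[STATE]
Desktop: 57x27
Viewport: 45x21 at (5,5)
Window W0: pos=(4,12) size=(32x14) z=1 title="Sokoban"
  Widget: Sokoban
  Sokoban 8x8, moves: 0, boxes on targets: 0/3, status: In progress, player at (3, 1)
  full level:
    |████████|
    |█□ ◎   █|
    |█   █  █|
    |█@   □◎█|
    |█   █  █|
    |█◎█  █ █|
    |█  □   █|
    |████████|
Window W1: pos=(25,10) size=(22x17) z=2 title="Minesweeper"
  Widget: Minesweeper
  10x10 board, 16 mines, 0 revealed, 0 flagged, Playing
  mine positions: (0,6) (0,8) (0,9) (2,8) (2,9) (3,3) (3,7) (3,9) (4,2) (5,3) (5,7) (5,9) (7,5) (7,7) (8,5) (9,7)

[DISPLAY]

                                             
                                             
                                             
                                             
                                             
                    ┏━━━━━━━━━━━━━━━━━━━━┓   
                    ┃ Minesweeper        ┃   
━━━━━━━━━━━━━━━━━━━━┠────────────────────┨   
 Sokoban            ┃■■■■■■■■■■          ┃   
────────────────────┃■■■■■■■■■■          ┃   
████████            ┃■■■■■■■■■■          ┃   
█□ ◎   █            ┃■■■■■■■■■■          ┃   
█   █  █            ┃■■■■■■■■■■          ┃   
█@   □◎█            ┃■■■■■■■■■■          ┃   
█   █  █            ┃■■■■■■■■■■          ┃   
█◎█  █ █            ┃■■■■■■■■■■          ┃   
█  □   █            ┃■■■■■■■■■■          ┃   
████████            ┃■■■■■■■■■■          ┃   
Moves: 0  0/3       ┃                    ┃   
                    ┃                    ┃   
━━━━━━━━━━━━━━━━━━━━┃                    ┃   


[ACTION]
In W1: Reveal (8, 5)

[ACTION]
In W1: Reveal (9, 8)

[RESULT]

                                             
                                             
                                             
                                             
                                             
                    ┏━━━━━━━━━━━━━━━━━━━━┓   
                    ┃ Minesweeper        ┃   
━━━━━━━━━━━━━━━━━━━━┠────────────────────┨   
 Sokoban            ┃■■■■■■✹■✹✹          ┃   
────────────────────┃■■■■■■■■■■          ┃   
████████            ┃■■■■■■■■✹✹          ┃   
█□ ◎   █            ┃■■■✹■■■✹■✹          ┃   
█   █  █            ┃■■✹■■■■■■■          ┃   
█@   □◎█            ┃■■■✹■■■✹■✹          ┃   
█   █  █            ┃■■■■■■■■■■          ┃   
█◎█  █ █            ┃■■■■■✹■✹■■          ┃   
█  □   █            ┃■■■■■✹■■■■          ┃   
████████            ┃■■■■■■■✹■■          ┃   
Moves: 0  0/3       ┃                    ┃   
                    ┃                    ┃   
━━━━━━━━━━━━━━━━━━━━┃                    ┃   


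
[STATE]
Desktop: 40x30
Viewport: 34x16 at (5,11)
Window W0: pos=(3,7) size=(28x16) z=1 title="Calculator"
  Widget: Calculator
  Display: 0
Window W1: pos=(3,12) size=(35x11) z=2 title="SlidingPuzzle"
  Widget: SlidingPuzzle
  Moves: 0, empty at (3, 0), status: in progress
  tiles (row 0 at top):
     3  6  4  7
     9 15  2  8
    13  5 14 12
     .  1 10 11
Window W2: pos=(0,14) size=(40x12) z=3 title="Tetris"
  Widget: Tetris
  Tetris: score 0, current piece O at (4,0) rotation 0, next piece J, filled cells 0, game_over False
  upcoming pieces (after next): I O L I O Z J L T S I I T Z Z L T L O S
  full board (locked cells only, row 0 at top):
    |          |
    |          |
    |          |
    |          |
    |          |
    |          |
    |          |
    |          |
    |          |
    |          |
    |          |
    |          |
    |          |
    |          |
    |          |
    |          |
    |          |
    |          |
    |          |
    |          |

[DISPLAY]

───┬───┬───┬───┐         ┃        
━━━━━━━━━━━━━━━━━━━━━━━━━━━━━━━━┓ 
SlidingPuzzle                   ┃ 
━━━━━━━━━━━━━━━━━━━━━━━━━━━━━━━━━━
ris                               
──────────────────────────────────
      │Next:                      
      │█                          
      │███                        
      │                           
      │                           
      │                           
      │Score:                     
      │0                          
━━━━━━━━━━━━━━━━━━━━━━━━━━━━━━━━━━
                                  


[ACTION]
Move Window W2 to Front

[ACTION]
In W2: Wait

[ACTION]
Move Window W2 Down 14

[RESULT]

───┬───┬───┬───┐         ┃        
━━━━━━━━━━━━━━━━━━━━━━━━━━━━━━━━┓ 
SlidingPuzzle                   ┃ 
────────────────────────────────┨ 
────┬────┬────┬────┐            ┃ 
  3 │  6 │  4 │  7 │            ┃ 
────┼────┼────┼────┤            ┃ 
━━━━━━━━━━━━━━━━━━━━━━━━━━━━━━━━━━
ris                               
──────────────────────────────────
      │Next:                      
      │█                          
      │███                        
      │                           
      │                           
      │                           


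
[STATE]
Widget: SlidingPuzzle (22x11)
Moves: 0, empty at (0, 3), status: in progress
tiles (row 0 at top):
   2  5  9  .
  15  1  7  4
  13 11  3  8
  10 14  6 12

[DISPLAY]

┌────┬────┬────┬────┐ 
│  2 │  5 │  9 │    │ 
├────┼────┼────┼────┤ 
│ 15 │  1 │  7 │  4 │ 
├────┼────┼────┼────┤ 
│ 13 │ 11 │  3 │  8 │ 
├────┼────┼────┼────┤ 
│ 10 │ 14 │  6 │ 12 │ 
└────┴────┴────┴────┘ 
Moves: 0              
                      


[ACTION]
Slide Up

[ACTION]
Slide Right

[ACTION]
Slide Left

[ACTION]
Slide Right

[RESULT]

┌────┬────┬────┬────┐ 
│  2 │  5 │  9 │  4 │ 
├────┼────┼────┼────┤ 
│ 15 │  1 │    │  7 │ 
├────┼────┼────┼────┤ 
│ 13 │ 11 │  3 │  8 │ 
├────┼────┼────┼────┤ 
│ 10 │ 14 │  6 │ 12 │ 
└────┴────┴────┴────┘ 
Moves: 4              
                      


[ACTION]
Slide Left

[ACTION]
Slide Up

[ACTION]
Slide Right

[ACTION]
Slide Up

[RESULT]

┌────┬────┬────┬────┐ 
│  2 │  5 │  9 │  4 │ 
├────┼────┼────┼────┤ 
│ 15 │  1 │  7 │  8 │ 
├────┼────┼────┼────┤ 
│ 13 │ 11 │  6 │  3 │ 
├────┼────┼────┼────┤ 
│ 10 │ 14 │    │ 12 │ 
└────┴────┴────┴────┘ 
Moves: 8              
                      


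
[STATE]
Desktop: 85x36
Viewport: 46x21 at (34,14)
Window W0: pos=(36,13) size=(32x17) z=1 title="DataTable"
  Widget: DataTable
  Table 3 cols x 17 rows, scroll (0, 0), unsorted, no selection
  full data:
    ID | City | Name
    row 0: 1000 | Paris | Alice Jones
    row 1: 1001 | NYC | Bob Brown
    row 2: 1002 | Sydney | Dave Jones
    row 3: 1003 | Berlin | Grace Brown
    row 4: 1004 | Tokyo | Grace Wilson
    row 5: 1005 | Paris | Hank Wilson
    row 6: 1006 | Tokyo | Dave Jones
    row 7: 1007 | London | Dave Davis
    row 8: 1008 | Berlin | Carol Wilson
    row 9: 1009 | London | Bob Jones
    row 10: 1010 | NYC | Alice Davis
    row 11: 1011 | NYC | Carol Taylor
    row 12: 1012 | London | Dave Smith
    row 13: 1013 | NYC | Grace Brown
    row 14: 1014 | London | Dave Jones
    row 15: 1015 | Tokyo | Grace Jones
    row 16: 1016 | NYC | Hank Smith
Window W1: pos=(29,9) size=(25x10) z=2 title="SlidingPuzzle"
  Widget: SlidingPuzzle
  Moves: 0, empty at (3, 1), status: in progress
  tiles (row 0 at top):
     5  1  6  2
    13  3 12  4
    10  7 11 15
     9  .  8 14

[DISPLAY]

─┼────┼────┼────┤  ┃             ┃            
 │  3 │ 12 │  4 │  ┃─────────────┨            
─┼────┼────┼────┤  ┃             ┃            
 │  7 │ 11 │ 15 │  ┃───────      ┃            
━━━━━━━━━━━━━━━━━━━┛ Jones       ┃            
  ┃1001│NYC   │Bob Brown         ┃            
  ┃1002│Sydney│Dave Jones        ┃            
  ┃1003│Berlin│Grace Brown       ┃            
  ┃1004│Tokyo │Grace Wilson      ┃            
  ┃1005│Paris │Hank Wilson       ┃            
  ┃1006│Tokyo │Dave Jones        ┃            
  ┃1007│London│Dave Davis        ┃            
  ┃1008│Berlin│Carol Wilson      ┃            
  ┃1009│London│Bob Jones         ┃            
  ┃1010│NYC   │Alice Davis       ┃            
  ┗━━━━━━━━━━━━━━━━━━━━━━━━━━━━━━┛            
                                              
                                              
                                              
                                              
                                              


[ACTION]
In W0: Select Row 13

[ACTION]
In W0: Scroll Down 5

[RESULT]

─┼────┼────┼────┤  ┃             ┃            
 │  3 │ 12 │  4 │  ┃─────────────┨            
─┼────┼────┼────┤  ┃             ┃            
 │  7 │ 11 │ 15 │  ┃───────      ┃            
━━━━━━━━━━━━━━━━━━━┛Wilson       ┃            
  ┃1006│Tokyo │Dave Jones        ┃            
  ┃1007│London│Dave Davis        ┃            
  ┃1008│Berlin│Carol Wilson      ┃            
  ┃1009│London│Bob Jones         ┃            
  ┃1010│NYC   │Alice Davis       ┃            
  ┃1011│NYC   │Carol Taylor      ┃            
  ┃1012│London│Dave Smith        ┃            
  ┃>013│NYC   │Grace Brown       ┃            
  ┃1014│London│Dave Jones        ┃            
  ┃1015│Tokyo │Grace Jones       ┃            
  ┗━━━━━━━━━━━━━━━━━━━━━━━━━━━━━━┛            
                                              
                                              
                                              
                                              
                                              


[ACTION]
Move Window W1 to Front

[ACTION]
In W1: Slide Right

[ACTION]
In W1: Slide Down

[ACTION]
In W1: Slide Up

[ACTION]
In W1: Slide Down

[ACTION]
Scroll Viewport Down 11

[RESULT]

 │  3 │ 12 │  4 │  ┃─────────────┨            
─┼────┼────┼────┤  ┃             ┃            
 │  7 │ 11 │ 15 │  ┃───────      ┃            
━━━━━━━━━━━━━━━━━━━┛Wilson       ┃            
  ┃1006│Tokyo │Dave Jones        ┃            
  ┃1007│London│Dave Davis        ┃            
  ┃1008│Berlin│Carol Wilson      ┃            
  ┃1009│London│Bob Jones         ┃            
  ┃1010│NYC   │Alice Davis       ┃            
  ┃1011│NYC   │Carol Taylor      ┃            
  ┃1012│London│Dave Smith        ┃            
  ┃>013│NYC   │Grace Brown       ┃            
  ┃1014│London│Dave Jones        ┃            
  ┃1015│Tokyo │Grace Jones       ┃            
  ┗━━━━━━━━━━━━━━━━━━━━━━━━━━━━━━┛            
                                              
                                              
                                              
                                              
                                              
                                              


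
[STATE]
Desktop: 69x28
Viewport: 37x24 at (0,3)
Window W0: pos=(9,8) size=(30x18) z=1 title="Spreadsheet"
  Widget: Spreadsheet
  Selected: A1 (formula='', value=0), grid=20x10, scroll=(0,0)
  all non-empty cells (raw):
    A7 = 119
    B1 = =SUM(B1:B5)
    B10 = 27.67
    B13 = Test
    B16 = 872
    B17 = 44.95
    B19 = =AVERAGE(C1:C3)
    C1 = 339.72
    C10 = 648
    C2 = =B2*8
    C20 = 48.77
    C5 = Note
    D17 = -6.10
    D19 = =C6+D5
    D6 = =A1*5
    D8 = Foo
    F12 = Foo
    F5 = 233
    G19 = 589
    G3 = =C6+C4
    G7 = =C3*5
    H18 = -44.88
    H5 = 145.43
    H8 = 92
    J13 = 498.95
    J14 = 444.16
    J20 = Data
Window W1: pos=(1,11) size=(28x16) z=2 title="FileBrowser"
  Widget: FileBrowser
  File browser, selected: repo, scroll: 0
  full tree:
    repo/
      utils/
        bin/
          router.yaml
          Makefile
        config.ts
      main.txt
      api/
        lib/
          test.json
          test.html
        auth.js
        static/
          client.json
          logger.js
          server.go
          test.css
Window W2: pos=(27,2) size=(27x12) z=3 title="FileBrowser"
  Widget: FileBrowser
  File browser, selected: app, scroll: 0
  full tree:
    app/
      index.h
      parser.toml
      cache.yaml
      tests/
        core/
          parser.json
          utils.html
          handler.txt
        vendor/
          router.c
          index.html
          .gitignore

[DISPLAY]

                           ┃ FileBrow
                           ┠─────────
                           ┃> [-] app
                           ┃    index
                           ┃    parse
         ┏━━━━━━━━━━━━━━━━━┃    cache
         ┃ Spreadsheet     ┃    [+] t
         ┠─────────────────┃         
 ┏━━━━━━━━━━━━━━━━━━━━━━━━━┃         
 ┃ FileBrowser             ┃         
 ┠─────────────────────────┗━━━━━━━━━
 ┃> [-] repo/               ┃   339.7
 ┃    [+] utils/            ┃0       
 ┃    main.txt              ┃0       
 ┃    [+] api/              ┃0       
 ┃                          ┃0Note   
 ┃                          ┃0       
 ┃                          ┃0       
 ┃                          ┃0       
 ┃                          ┃0       
 ┃                          ┃7     64
 ┃                          ┃0       
 ┃                          ┃━━━━━━━━
 ┗━━━━━━━━━━━━━━━━━━━━━━━━━━┛        


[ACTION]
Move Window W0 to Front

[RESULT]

                           ┃ FileBrow
                           ┠─────────
                           ┃> [-] app
                           ┃    index
                           ┃    parse
         ┏━━━━━━━━━━━━━━━━━━━━━━━━━━━
         ┃ Spreadsheet               
         ┠───────────────────────────
 ┏━━━━━━━┃A1:                        
 ┃ FileBr┃       A       B       C   
 ┠───────┃---------------------------
 ┃> [-] r┃  1      [0]#CIRC!    339.7
 ┃    [+]┃  2        0       0       
 ┃    mai┃  3        0       0       
 ┃    [+]┃  4        0       0       
 ┃       ┃  5        0       0Note   
 ┃       ┃  6        0       0       
 ┃       ┃  7      119       0       
 ┃       ┃  8        0       0       
 ┃       ┃  9        0       0       
 ┃       ┃ 10        0   27.67     64
 ┃       ┃ 11        0       0       
 ┃       ┗━━━━━━━━━━━━━━━━━━━━━━━━━━━
 ┗━━━━━━━━━━━━━━━━━━━━━━━━━━┛        


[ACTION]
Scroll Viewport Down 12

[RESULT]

                           ┠─────────
                           ┃> [-] app
                           ┃    index
                           ┃    parse
         ┏━━━━━━━━━━━━━━━━━━━━━━━━━━━
         ┃ Spreadsheet               
         ┠───────────────────────────
 ┏━━━━━━━┃A1:                        
 ┃ FileBr┃       A       B       C   
 ┠───────┃---------------------------
 ┃> [-] r┃  1      [0]#CIRC!    339.7
 ┃    [+]┃  2        0       0       
 ┃    mai┃  3        0       0       
 ┃    [+]┃  4        0       0       
 ┃       ┃  5        0       0Note   
 ┃       ┃  6        0       0       
 ┃       ┃  7      119       0       
 ┃       ┃  8        0       0       
 ┃       ┃  9        0       0       
 ┃       ┃ 10        0   27.67     64
 ┃       ┃ 11        0       0       
 ┃       ┗━━━━━━━━━━━━━━━━━━━━━━━━━━━
 ┗━━━━━━━━━━━━━━━━━━━━━━━━━━┛        
                                     


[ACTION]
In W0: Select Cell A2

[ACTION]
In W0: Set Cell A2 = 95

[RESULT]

                           ┠─────────
                           ┃> [-] app
                           ┃    index
                           ┃    parse
         ┏━━━━━━━━━━━━━━━━━━━━━━━━━━━
         ┃ Spreadsheet               
         ┠───────────────────────────
 ┏━━━━━━━┃A2: 95                     
 ┃ FileBr┃       A       B       C   
 ┠───────┃---------------------------
 ┃> [-] r┃  1        0#CIRC!    339.7
 ┃    [+]┃  2     [95]       0       
 ┃    mai┃  3        0       0       
 ┃    [+]┃  4        0       0       
 ┃       ┃  5        0       0Note   
 ┃       ┃  6        0       0       
 ┃       ┃  7      119       0       
 ┃       ┃  8        0       0       
 ┃       ┃  9        0       0       
 ┃       ┃ 10        0   27.67     64
 ┃       ┃ 11        0       0       
 ┃       ┗━━━━━━━━━━━━━━━━━━━━━━━━━━━
 ┗━━━━━━━━━━━━━━━━━━━━━━━━━━┛        
                                     


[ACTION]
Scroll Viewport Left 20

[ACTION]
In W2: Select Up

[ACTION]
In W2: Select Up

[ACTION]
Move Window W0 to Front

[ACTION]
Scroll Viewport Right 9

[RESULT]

                  ┠──────────────────
                  ┃> [-] app/        
                  ┃    index.h       
                  ┃    parser.toml   
┏━━━━━━━━━━━━━━━━━━━━━━━━━━━━┓aml    
┃ Spreadsheet                ┃ts/    
┠────────────────────────────┨       
┃A2: 95                      ┃       
┃       A       B       C    ┃       
┃----------------------------┃━━━━━━━
┃  1        0#CIRC!    339.72┃       
┃  2     [95]       0       0┃       
┃  3        0       0       0┃       
┃  4        0       0       0┃       
┃  5        0       0Note    ┃       
┃  6        0       0       0┃       
┃  7      119       0       0┃       
┃  8        0       0       0┃       
┃  9        0       0       0┃       
┃ 10        0   27.67     648┃       
┃ 11        0       0       0┃       
┗━━━━━━━━━━━━━━━━━━━━━━━━━━━━┛       
━━━━━━━━━━━━━━━━━━━┛                 
                                     


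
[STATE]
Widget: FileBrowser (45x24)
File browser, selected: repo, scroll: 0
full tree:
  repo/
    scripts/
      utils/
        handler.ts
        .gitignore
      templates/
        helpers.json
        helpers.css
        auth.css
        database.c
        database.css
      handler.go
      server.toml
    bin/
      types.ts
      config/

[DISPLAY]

> [-] repo/                                  
    [+] scripts/                             
    [+] bin/                                 
                                             
                                             
                                             
                                             
                                             
                                             
                                             
                                             
                                             
                                             
                                             
                                             
                                             
                                             
                                             
                                             
                                             
                                             
                                             
                                             
                                             


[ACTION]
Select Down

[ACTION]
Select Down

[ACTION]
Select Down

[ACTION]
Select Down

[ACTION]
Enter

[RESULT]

  [-] repo/                                  
    [+] scripts/                             
  > [-] bin/                                 
      types.ts                               
      [+] config/                            
                                             
                                             
                                             
                                             
                                             
                                             
                                             
                                             
                                             
                                             
                                             
                                             
                                             
                                             
                                             
                                             
                                             
                                             
                                             


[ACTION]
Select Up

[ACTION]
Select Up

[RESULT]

> [-] repo/                                  
    [+] scripts/                             
    [-] bin/                                 
      types.ts                               
      [+] config/                            
                                             
                                             
                                             
                                             
                                             
                                             
                                             
                                             
                                             
                                             
                                             
                                             
                                             
                                             
                                             
                                             
                                             
                                             
                                             
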